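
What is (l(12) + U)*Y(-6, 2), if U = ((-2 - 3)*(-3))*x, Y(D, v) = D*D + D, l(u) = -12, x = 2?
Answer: 540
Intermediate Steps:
Y(D, v) = D + D² (Y(D, v) = D² + D = D + D²)
U = 30 (U = ((-2 - 3)*(-3))*2 = -5*(-3)*2 = 15*2 = 30)
(l(12) + U)*Y(-6, 2) = (-12 + 30)*(-6*(1 - 6)) = 18*(-6*(-5)) = 18*30 = 540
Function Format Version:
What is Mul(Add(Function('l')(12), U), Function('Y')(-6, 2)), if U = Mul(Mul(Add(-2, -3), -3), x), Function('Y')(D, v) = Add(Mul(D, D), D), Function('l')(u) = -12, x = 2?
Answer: 540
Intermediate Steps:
Function('Y')(D, v) = Add(D, Pow(D, 2)) (Function('Y')(D, v) = Add(Pow(D, 2), D) = Add(D, Pow(D, 2)))
U = 30 (U = Mul(Mul(Add(-2, -3), -3), 2) = Mul(Mul(-5, -3), 2) = Mul(15, 2) = 30)
Mul(Add(Function('l')(12), U), Function('Y')(-6, 2)) = Mul(Add(-12, 30), Mul(-6, Add(1, -6))) = Mul(18, Mul(-6, -5)) = Mul(18, 30) = 540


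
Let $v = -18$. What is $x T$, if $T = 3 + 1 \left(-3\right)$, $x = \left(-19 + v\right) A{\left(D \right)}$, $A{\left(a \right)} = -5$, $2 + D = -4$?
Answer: $0$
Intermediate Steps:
$D = -6$ ($D = -2 - 4 = -6$)
$x = 185$ ($x = \left(-19 - 18\right) \left(-5\right) = \left(-37\right) \left(-5\right) = 185$)
$T = 0$ ($T = 3 - 3 = 0$)
$x T = 185 \cdot 0 = 0$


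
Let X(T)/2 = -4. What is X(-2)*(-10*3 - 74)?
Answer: 832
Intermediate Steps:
X(T) = -8 (X(T) = 2*(-4) = -8)
X(-2)*(-10*3 - 74) = -8*(-10*3 - 74) = -8*(-30 - 74) = -8*(-104) = 832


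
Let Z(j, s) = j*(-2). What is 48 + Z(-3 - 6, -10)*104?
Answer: 1920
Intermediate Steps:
Z(j, s) = -2*j
48 + Z(-3 - 6, -10)*104 = 48 - 2*(-3 - 6)*104 = 48 - 2*(-9)*104 = 48 + 18*104 = 48 + 1872 = 1920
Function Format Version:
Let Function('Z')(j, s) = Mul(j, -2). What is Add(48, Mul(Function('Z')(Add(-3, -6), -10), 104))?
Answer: 1920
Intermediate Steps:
Function('Z')(j, s) = Mul(-2, j)
Add(48, Mul(Function('Z')(Add(-3, -6), -10), 104)) = Add(48, Mul(Mul(-2, Add(-3, -6)), 104)) = Add(48, Mul(Mul(-2, -9), 104)) = Add(48, Mul(18, 104)) = Add(48, 1872) = 1920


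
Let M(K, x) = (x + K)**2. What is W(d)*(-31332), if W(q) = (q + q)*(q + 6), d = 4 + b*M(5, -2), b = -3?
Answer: -24501624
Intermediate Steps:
M(K, x) = (K + x)**2
d = -23 (d = 4 - 3*(5 - 2)**2 = 4 - 3*3**2 = 4 - 3*9 = 4 - 27 = -23)
W(q) = 2*q*(6 + q) (W(q) = (2*q)*(6 + q) = 2*q*(6 + q))
W(d)*(-31332) = (2*(-23)*(6 - 23))*(-31332) = (2*(-23)*(-17))*(-31332) = 782*(-31332) = -24501624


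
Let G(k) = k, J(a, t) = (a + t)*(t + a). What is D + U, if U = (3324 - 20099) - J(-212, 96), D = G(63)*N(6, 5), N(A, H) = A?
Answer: -29853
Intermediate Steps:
J(a, t) = (a + t)² (J(a, t) = (a + t)*(a + t) = (a + t)²)
D = 378 (D = 63*6 = 378)
U = -30231 (U = (3324 - 20099) - (-212 + 96)² = -16775 - 1*(-116)² = -16775 - 1*13456 = -16775 - 13456 = -30231)
D + U = 378 - 30231 = -29853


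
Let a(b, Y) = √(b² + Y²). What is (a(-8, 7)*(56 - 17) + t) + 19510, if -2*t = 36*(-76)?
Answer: 20878 + 39*√113 ≈ 21293.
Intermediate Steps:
t = 1368 (t = -18*(-76) = -½*(-2736) = 1368)
a(b, Y) = √(Y² + b²)
(a(-8, 7)*(56 - 17) + t) + 19510 = (√(7² + (-8)²)*(56 - 17) + 1368) + 19510 = (√(49 + 64)*39 + 1368) + 19510 = (√113*39 + 1368) + 19510 = (39*√113 + 1368) + 19510 = (1368 + 39*√113) + 19510 = 20878 + 39*√113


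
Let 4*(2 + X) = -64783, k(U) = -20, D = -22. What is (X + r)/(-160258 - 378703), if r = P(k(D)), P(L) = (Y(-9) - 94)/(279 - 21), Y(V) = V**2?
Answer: 8358065/278103876 ≈ 0.030054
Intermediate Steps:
X = -64791/4 (X = -2 + (1/4)*(-64783) = -2 - 64783/4 = -64791/4 ≈ -16198.)
P(L) = -13/258 (P(L) = ((-9)**2 - 94)/(279 - 21) = (81 - 94)/258 = -13*1/258 = -13/258)
r = -13/258 ≈ -0.050388
(X + r)/(-160258 - 378703) = (-64791/4 - 13/258)/(-160258 - 378703) = -8358065/516/(-538961) = -8358065/516*(-1/538961) = 8358065/278103876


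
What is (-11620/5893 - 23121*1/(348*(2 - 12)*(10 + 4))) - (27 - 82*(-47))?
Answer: -639524949/164720 ≈ -3882.5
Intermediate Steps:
(-11620/5893 - 23121*1/(348*(2 - 12)*(10 + 4))) - (27 - 82*(-47)) = (-11620*1/5893 - 23121/(-168*(-10)*(-29))) - (27 + 3854) = (-140/71 - 23121/(-12*(-140)*(-29))) - 1*3881 = (-140/71 - 23121/(1680*(-29))) - 3881 = (-140/71 - 23121/(-48720)) - 3881 = (-140/71 - 23121*(-1/48720)) - 3881 = (-140/71 + 1101/2320) - 3881 = -246629/164720 - 3881 = -639524949/164720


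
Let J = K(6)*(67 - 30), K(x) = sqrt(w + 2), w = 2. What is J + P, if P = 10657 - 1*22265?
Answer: -11534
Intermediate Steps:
K(x) = 2 (K(x) = sqrt(2 + 2) = sqrt(4) = 2)
J = 74 (J = 2*(67 - 30) = 2*37 = 74)
P = -11608 (P = 10657 - 22265 = -11608)
J + P = 74 - 11608 = -11534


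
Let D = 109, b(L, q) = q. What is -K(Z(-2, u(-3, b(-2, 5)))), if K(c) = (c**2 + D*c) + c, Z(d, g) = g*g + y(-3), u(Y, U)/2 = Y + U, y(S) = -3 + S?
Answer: -1200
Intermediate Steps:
u(Y, U) = 2*U + 2*Y (u(Y, U) = 2*(Y + U) = 2*(U + Y) = 2*U + 2*Y)
Z(d, g) = -6 + g**2 (Z(d, g) = g*g + (-3 - 3) = g**2 - 6 = -6 + g**2)
K(c) = c**2 + 110*c (K(c) = (c**2 + 109*c) + c = c**2 + 110*c)
-K(Z(-2, u(-3, b(-2, 5)))) = -(-6 + (2*5 + 2*(-3))**2)*(110 + (-6 + (2*5 + 2*(-3))**2)) = -(-6 + (10 - 6)**2)*(110 + (-6 + (10 - 6)**2)) = -(-6 + 4**2)*(110 + (-6 + 4**2)) = -(-6 + 16)*(110 + (-6 + 16)) = -10*(110 + 10) = -10*120 = -1*1200 = -1200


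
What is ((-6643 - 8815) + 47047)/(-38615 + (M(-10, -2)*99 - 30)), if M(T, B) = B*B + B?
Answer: -31589/38447 ≈ -0.82162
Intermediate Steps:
M(T, B) = B + B**2 (M(T, B) = B**2 + B = B + B**2)
((-6643 - 8815) + 47047)/(-38615 + (M(-10, -2)*99 - 30)) = ((-6643 - 8815) + 47047)/(-38615 + (-2*(1 - 2)*99 - 30)) = (-15458 + 47047)/(-38615 + (-2*(-1)*99 - 30)) = 31589/(-38615 + (2*99 - 30)) = 31589/(-38615 + (198 - 30)) = 31589/(-38615 + 168) = 31589/(-38447) = 31589*(-1/38447) = -31589/38447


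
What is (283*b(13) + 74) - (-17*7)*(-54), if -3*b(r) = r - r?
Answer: -6352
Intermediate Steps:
b(r) = 0 (b(r) = -(r - r)/3 = -⅓*0 = 0)
(283*b(13) + 74) - (-17*7)*(-54) = (283*0 + 74) - (-17*7)*(-54) = (0 + 74) - (-119)*(-54) = 74 - 1*6426 = 74 - 6426 = -6352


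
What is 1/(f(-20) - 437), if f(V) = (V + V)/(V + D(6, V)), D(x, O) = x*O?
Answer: -7/3057 ≈ -0.0022898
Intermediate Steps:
D(x, O) = O*x
f(V) = 2/7 (f(V) = (V + V)/(V + V*6) = (2*V)/(V + 6*V) = (2*V)/((7*V)) = (2*V)*(1/(7*V)) = 2/7)
1/(f(-20) - 437) = 1/(2/7 - 437) = 1/(-3057/7) = -7/3057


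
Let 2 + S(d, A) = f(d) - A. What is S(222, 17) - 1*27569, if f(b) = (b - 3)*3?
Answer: -26931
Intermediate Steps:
f(b) = -9 + 3*b (f(b) = (-3 + b)*3 = -9 + 3*b)
S(d, A) = -11 - A + 3*d (S(d, A) = -2 + ((-9 + 3*d) - A) = -2 + (-9 - A + 3*d) = -11 - A + 3*d)
S(222, 17) - 1*27569 = (-11 - 1*17 + 3*222) - 1*27569 = (-11 - 17 + 666) - 27569 = 638 - 27569 = -26931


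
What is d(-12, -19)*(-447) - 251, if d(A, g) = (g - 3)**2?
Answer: -216599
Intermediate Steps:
d(A, g) = (-3 + g)**2
d(-12, -19)*(-447) - 251 = (-3 - 19)**2*(-447) - 251 = (-22)**2*(-447) - 251 = 484*(-447) - 251 = -216348 - 251 = -216599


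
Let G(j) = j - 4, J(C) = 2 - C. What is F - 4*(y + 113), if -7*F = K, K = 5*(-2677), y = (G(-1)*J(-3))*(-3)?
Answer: 8121/7 ≈ 1160.1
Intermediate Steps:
G(j) = -4 + j
y = 75 (y = ((-4 - 1)*(2 - 1*(-3)))*(-3) = -5*(2 + 3)*(-3) = -5*5*(-3) = -25*(-3) = 75)
K = -13385
F = 13385/7 (F = -⅐*(-13385) = 13385/7 ≈ 1912.1)
F - 4*(y + 113) = 13385/7 - 4*(75 + 113) = 13385/7 - 4*188 = 13385/7 - 1*752 = 13385/7 - 752 = 8121/7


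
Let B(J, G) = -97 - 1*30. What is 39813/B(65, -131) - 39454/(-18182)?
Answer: -359434654/1154557 ≈ -311.32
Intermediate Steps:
B(J, G) = -127 (B(J, G) = -97 - 30 = -127)
39813/B(65, -131) - 39454/(-18182) = 39813/(-127) - 39454/(-18182) = 39813*(-1/127) - 39454*(-1/18182) = -39813/127 + 19727/9091 = -359434654/1154557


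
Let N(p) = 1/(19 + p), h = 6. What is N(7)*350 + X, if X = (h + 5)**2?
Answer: 1748/13 ≈ 134.46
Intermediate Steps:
X = 121 (X = (6 + 5)**2 = 11**2 = 121)
N(7)*350 + X = 350/(19 + 7) + 121 = 350/26 + 121 = (1/26)*350 + 121 = 175/13 + 121 = 1748/13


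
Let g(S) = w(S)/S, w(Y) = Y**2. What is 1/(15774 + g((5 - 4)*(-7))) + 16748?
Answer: 264065717/15767 ≈ 16748.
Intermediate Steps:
g(S) = S (g(S) = S**2/S = S)
1/(15774 + g((5 - 4)*(-7))) + 16748 = 1/(15774 + (5 - 4)*(-7)) + 16748 = 1/(15774 + 1*(-7)) + 16748 = 1/(15774 - 7) + 16748 = 1/15767 + 16748 = 264065717/15767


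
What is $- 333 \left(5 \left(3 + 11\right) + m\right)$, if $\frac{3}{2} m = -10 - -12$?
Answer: $-23754$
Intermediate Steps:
$m = \frac{4}{3}$ ($m = \frac{2 \left(-10 - -12\right)}{3} = \frac{2 \left(-10 + 12\right)}{3} = \frac{2}{3} \cdot 2 = \frac{4}{3} \approx 1.3333$)
$- 333 \left(5 \left(3 + 11\right) + m\right) = - 333 \left(5 \left(3 + 11\right) + \frac{4}{3}\right) = - 333 \left(5 \cdot 14 + \frac{4}{3}\right) = - 333 \left(70 + \frac{4}{3}\right) = \left(-333\right) \frac{214}{3} = -23754$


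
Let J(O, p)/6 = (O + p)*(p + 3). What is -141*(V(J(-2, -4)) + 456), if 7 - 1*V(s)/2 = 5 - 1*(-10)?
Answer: -62040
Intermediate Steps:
J(O, p) = 6*(3 + p)*(O + p) (J(O, p) = 6*((O + p)*(p + 3)) = 6*((O + p)*(3 + p)) = 6*((3 + p)*(O + p)) = 6*(3 + p)*(O + p))
V(s) = -16 (V(s) = 14 - 2*(5 - 1*(-10)) = 14 - 2*(5 + 10) = 14 - 2*15 = 14 - 30 = -16)
-141*(V(J(-2, -4)) + 456) = -141*(-16 + 456) = -141*440 = -62040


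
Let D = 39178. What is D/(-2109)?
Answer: -2062/111 ≈ -18.577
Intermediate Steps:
D/(-2109) = 39178/(-2109) = 39178*(-1/2109) = -2062/111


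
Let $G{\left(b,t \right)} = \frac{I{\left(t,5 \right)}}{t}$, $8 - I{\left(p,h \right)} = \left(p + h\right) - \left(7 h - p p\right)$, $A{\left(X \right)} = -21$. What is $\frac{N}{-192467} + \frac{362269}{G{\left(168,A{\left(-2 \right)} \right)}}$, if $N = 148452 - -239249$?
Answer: $\frac{1464073278301}{73522394} \approx 19913.0$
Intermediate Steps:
$I{\left(p,h \right)} = 8 - p - p^{2} + 6 h$ ($I{\left(p,h \right)} = 8 - \left(\left(p + h\right) - \left(7 h - p p\right)\right) = 8 - \left(\left(h + p\right) - \left(- p^{2} + 7 h\right)\right) = 8 - \left(p + p^{2} - 6 h\right) = 8 - p - p^{2} + 6 h$)
$N = 387701$ ($N = 148452 + 239249 = 387701$)
$G{\left(b,t \right)} = \frac{38 - t - t^{2}}{t}$ ($G{\left(b,t \right)} = \frac{8 - t - t^{2} + 6 \cdot 5}{t} = \frac{8 - t - t^{2} + 30}{t} = \frac{38 - t - t^{2}}{t}$)
$\frac{N}{-192467} + \frac{362269}{G{\left(168,A{\left(-2 \right)} \right)}} = \frac{387701}{-192467} + \frac{362269}{-1 - -21 + \frac{38}{-21}} = 387701 \left(- \frac{1}{192467}\right) + \frac{362269}{-1 + 21 + 38 \left(- \frac{1}{21}\right)} = - \frac{387701}{192467} + \frac{362269}{-1 + 21 - \frac{38}{21}} = - \frac{387701}{192467} + \frac{362269}{\frac{382}{21}} = - \frac{387701}{192467} + 362269 \cdot \frac{21}{382} = - \frac{387701}{192467} + \frac{7607649}{382} = \frac{1464073278301}{73522394}$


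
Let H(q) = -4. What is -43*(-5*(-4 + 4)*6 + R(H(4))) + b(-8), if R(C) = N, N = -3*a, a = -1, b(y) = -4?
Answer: -133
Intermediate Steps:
N = 3 (N = -3*(-1) = 3)
R(C) = 3
-43*(-5*(-4 + 4)*6 + R(H(4))) + b(-8) = -43*(-5*(-4 + 4)*6 + 3) - 4 = -43*(-5*0*6 + 3) - 4 = -43*(0*6 + 3) - 4 = -43*(0 + 3) - 4 = -43*3 - 4 = -129 - 4 = -133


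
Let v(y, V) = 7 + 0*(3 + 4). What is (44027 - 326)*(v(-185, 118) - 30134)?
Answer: -1316580027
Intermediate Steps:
v(y, V) = 7 (v(y, V) = 7 + 0*7 = 7 + 0 = 7)
(44027 - 326)*(v(-185, 118) - 30134) = (44027 - 326)*(7 - 30134) = 43701*(-30127) = -1316580027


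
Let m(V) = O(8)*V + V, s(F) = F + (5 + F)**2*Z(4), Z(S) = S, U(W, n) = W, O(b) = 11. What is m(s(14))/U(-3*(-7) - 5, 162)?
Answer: 2187/2 ≈ 1093.5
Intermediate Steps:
s(F) = F + 4*(5 + F)**2 (s(F) = F + (5 + F)**2*4 = F + 4*(5 + F)**2)
m(V) = 12*V (m(V) = 11*V + V = 12*V)
m(s(14))/U(-3*(-7) - 5, 162) = (12*(14 + 4*(5 + 14)**2))/(-3*(-7) - 5) = (12*(14 + 4*19**2))/(21 - 5) = (12*(14 + 4*361))/16 = (12*(14 + 1444))*(1/16) = (12*1458)*(1/16) = 17496*(1/16) = 2187/2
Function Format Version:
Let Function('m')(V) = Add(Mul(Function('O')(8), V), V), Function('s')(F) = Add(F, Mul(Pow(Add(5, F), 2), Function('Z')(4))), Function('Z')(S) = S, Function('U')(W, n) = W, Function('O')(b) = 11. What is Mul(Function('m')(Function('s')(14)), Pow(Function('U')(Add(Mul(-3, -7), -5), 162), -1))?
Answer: Rational(2187, 2) ≈ 1093.5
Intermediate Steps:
Function('s')(F) = Add(F, Mul(4, Pow(Add(5, F), 2))) (Function('s')(F) = Add(F, Mul(Pow(Add(5, F), 2), 4)) = Add(F, Mul(4, Pow(Add(5, F), 2))))
Function('m')(V) = Mul(12, V) (Function('m')(V) = Add(Mul(11, V), V) = Mul(12, V))
Mul(Function('m')(Function('s')(14)), Pow(Function('U')(Add(Mul(-3, -7), -5), 162), -1)) = Mul(Mul(12, Add(14, Mul(4, Pow(Add(5, 14), 2)))), Pow(Add(Mul(-3, -7), -5), -1)) = Mul(Mul(12, Add(14, Mul(4, Pow(19, 2)))), Pow(Add(21, -5), -1)) = Mul(Mul(12, Add(14, Mul(4, 361))), Pow(16, -1)) = Mul(Mul(12, Add(14, 1444)), Rational(1, 16)) = Mul(Mul(12, 1458), Rational(1, 16)) = Mul(17496, Rational(1, 16)) = Rational(2187, 2)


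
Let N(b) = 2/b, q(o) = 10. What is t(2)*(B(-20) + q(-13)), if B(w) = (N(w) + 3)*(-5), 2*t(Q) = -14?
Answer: 63/2 ≈ 31.500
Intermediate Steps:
t(Q) = -7 (t(Q) = (½)*(-14) = -7)
B(w) = -15 - 10/w (B(w) = (2/w + 3)*(-5) = (3 + 2/w)*(-5) = -15 - 10/w)
t(2)*(B(-20) + q(-13)) = -7*((-15 - 10/(-20)) + 10) = -7*((-15 - 10*(-1/20)) + 10) = -7*((-15 + ½) + 10) = -7*(-29/2 + 10) = -7*(-9/2) = 63/2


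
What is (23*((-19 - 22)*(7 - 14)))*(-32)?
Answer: -211232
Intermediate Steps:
(23*((-19 - 22)*(7 - 14)))*(-32) = (23*(-41*(-7)))*(-32) = (23*287)*(-32) = 6601*(-32) = -211232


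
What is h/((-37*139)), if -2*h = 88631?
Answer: 88631/10286 ≈ 8.6167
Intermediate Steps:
h = -88631/2 (h = -½*88631 = -88631/2 ≈ -44316.)
h/((-37*139)) = -88631/(2*((-37*139))) = -88631/2/(-5143) = -88631/2*(-1/5143) = 88631/10286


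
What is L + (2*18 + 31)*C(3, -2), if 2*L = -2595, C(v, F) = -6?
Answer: -3399/2 ≈ -1699.5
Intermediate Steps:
L = -2595/2 (L = (½)*(-2595) = -2595/2 ≈ -1297.5)
L + (2*18 + 31)*C(3, -2) = -2595/2 + (2*18 + 31)*(-6) = -2595/2 + (36 + 31)*(-6) = -2595/2 + 67*(-6) = -2595/2 - 402 = -3399/2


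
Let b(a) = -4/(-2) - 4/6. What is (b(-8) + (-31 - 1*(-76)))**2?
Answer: 19321/9 ≈ 2146.8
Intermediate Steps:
b(a) = 4/3 (b(a) = -4*(-1/2) - 4*1/6 = 2 - 2/3 = 4/3)
(b(-8) + (-31 - 1*(-76)))**2 = (4/3 + (-31 - 1*(-76)))**2 = (4/3 + (-31 + 76))**2 = (4/3 + 45)**2 = (139/3)**2 = 19321/9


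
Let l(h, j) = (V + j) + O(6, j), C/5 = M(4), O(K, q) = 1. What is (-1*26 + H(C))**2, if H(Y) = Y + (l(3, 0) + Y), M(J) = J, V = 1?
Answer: 256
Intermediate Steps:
C = 20 (C = 5*4 = 20)
l(h, j) = 2 + j (l(h, j) = (1 + j) + 1 = 2 + j)
H(Y) = 2 + 2*Y (H(Y) = Y + ((2 + 0) + Y) = Y + (2 + Y) = 2 + 2*Y)
(-1*26 + H(C))**2 = (-1*26 + (2 + 2*20))**2 = (-26 + (2 + 40))**2 = (-26 + 42)**2 = 16**2 = 256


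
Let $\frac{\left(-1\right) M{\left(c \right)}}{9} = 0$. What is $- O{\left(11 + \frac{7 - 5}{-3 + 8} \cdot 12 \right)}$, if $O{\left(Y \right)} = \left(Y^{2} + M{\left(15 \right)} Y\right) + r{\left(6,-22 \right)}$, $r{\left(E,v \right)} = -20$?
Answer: $- \frac{5741}{25} \approx -229.64$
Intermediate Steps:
$M{\left(c \right)} = 0$ ($M{\left(c \right)} = \left(-9\right) 0 = 0$)
$O{\left(Y \right)} = -20 + Y^{2}$ ($O{\left(Y \right)} = \left(Y^{2} + 0 Y\right) - 20 = \left(Y^{2} + 0\right) - 20 = Y^{2} - 20 = -20 + Y^{2}$)
$- O{\left(11 + \frac{7 - 5}{-3 + 8} \cdot 12 \right)} = - (-20 + \left(11 + \frac{7 - 5}{-3 + 8} \cdot 12\right)^{2}) = - (-20 + \left(11 + \frac{2}{5} \cdot 12\right)^{2}) = - (-20 + \left(11 + \frac{24}{5}\right)^{2}) = - (-20 + \left(\frac{79}{5}\right)^{2}) = - (-20 + \frac{6241}{25}) = \left(-1\right) \frac{5741}{25} = - \frac{5741}{25}$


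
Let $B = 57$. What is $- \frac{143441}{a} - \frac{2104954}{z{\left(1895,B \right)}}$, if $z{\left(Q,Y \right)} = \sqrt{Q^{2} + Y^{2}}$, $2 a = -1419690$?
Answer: $\frac{143441}{709845} - \frac{1052477 \sqrt{3594274}}{1797137} \approx -1110.1$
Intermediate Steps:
$a = -709845$ ($a = \frac{1}{2} \left(-1419690\right) = -709845$)
$- \frac{143441}{a} - \frac{2104954}{z{\left(1895,B \right)}} = - \frac{143441}{-709845} - \frac{2104954}{\sqrt{1895^{2} + 57^{2}}} = \left(-143441\right) \left(- \frac{1}{709845}\right) - \frac{2104954}{\sqrt{3591025 + 3249}} = \frac{143441}{709845} - \frac{2104954}{\sqrt{3594274}} = \frac{143441}{709845} - 2104954 \frac{\sqrt{3594274}}{3594274} = \frac{143441}{709845} - \frac{1052477 \sqrt{3594274}}{1797137}$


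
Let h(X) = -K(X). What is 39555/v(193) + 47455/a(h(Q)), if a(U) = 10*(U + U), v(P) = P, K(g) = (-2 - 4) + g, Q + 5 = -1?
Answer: 3730403/9264 ≈ 402.68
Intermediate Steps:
Q = -6 (Q = -5 - 1 = -6)
K(g) = -6 + g
h(X) = 6 - X (h(X) = -(-6 + X) = 6 - X)
a(U) = 20*U (a(U) = 10*(2*U) = 20*U)
39555/v(193) + 47455/a(h(Q)) = 39555/193 + 47455/((20*(6 - 1*(-6)))) = 39555*(1/193) + 47455/((20*(6 + 6))) = 39555/193 + 47455/((20*12)) = 39555/193 + 47455/240 = 39555/193 + 47455*(1/240) = 39555/193 + 9491/48 = 3730403/9264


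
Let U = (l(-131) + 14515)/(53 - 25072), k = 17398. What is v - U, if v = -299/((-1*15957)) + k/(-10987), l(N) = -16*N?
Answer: -20057606554/22265583993 ≈ -0.90083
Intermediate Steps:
v = -274334773/175319559 (v = -299/((-1*15957)) + 17398/(-10987) = -299/(-15957) + 17398*(-1/10987) = -299*(-1/15957) - 17398/10987 = 299/15957 - 17398/10987 = -274334773/175319559 ≈ -1.5648)
U = -16611/25019 (U = (-16*(-131) + 14515)/(53 - 25072) = (2096 + 14515)/(-25019) = 16611*(-1/25019) = -16611/25019 ≈ -0.66394)
v - U = -274334773/175319559 - 1*(-16611/25019) = -274334773/175319559 + 16611/25019 = -20057606554/22265583993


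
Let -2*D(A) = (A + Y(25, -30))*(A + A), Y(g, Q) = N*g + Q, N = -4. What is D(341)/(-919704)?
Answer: 71951/919704 ≈ 0.078233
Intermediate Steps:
Y(g, Q) = Q - 4*g (Y(g, Q) = -4*g + Q = Q - 4*g)
D(A) = -A*(-130 + A) (D(A) = -(A + (-30 - 4*25))*(A + A)/2 = -(A + (-30 - 100))*2*A/2 = -(A - 130)*2*A/2 = -(-130 + A)*2*A/2 = -A*(-130 + A))
D(341)/(-919704) = (341*(130 - 1*341))/(-919704) = (341*(130 - 341))*(-1/919704) = (341*(-211))*(-1/919704) = -71951*(-1/919704) = 71951/919704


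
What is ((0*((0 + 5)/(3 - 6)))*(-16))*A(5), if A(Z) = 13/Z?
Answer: 0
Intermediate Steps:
((0*((0 + 5)/(3 - 6)))*(-16))*A(5) = ((0*((0 + 5)/(3 - 6)))*(-16))*(13/5) = ((0*(5/(-3)))*(-16))*(13*(1/5)) = ((0*(5*(-1/3)))*(-16))*(13/5) = ((0*(-5/3))*(-16))*(13/5) = (0*(-16))*(13/5) = 0*(13/5) = 0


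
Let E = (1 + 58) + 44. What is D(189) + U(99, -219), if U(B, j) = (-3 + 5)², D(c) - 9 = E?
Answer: 116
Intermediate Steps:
E = 103 (E = 59 + 44 = 103)
D(c) = 112 (D(c) = 9 + 103 = 112)
U(B, j) = 4 (U(B, j) = 2² = 4)
D(189) + U(99, -219) = 112 + 4 = 116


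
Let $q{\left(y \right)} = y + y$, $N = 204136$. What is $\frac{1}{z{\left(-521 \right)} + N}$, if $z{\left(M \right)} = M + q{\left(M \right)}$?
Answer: $\frac{1}{202573} \approx 4.9365 \cdot 10^{-6}$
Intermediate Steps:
$q{\left(y \right)} = 2 y$
$z{\left(M \right)} = 3 M$ ($z{\left(M \right)} = M + 2 M = 3 M$)
$\frac{1}{z{\left(-521 \right)} + N} = \frac{1}{3 \left(-521\right) + 204136} = \frac{1}{-1563 + 204136} = \frac{1}{202573}$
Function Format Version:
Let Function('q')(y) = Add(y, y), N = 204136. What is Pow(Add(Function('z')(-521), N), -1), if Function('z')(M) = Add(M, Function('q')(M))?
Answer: Rational(1, 202573) ≈ 4.9365e-6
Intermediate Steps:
Function('q')(y) = Mul(2, y)
Function('z')(M) = Mul(3, M) (Function('z')(M) = Add(M, Mul(2, M)) = Mul(3, M))
Pow(Add(Function('z')(-521), N), -1) = Pow(Add(Mul(3, -521), 204136), -1) = Pow(Add(-1563, 204136), -1) = Pow(202573, -1) = Rational(1, 202573)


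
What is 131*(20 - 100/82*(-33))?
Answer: 323570/41 ≈ 7892.0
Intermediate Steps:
131*(20 - 100/82*(-33)) = 131*(20 - 100*1/82*(-33)) = 131*(20 - 50/41*(-33)) = 131*(20 + 1650/41) = 131*(2470/41) = 323570/41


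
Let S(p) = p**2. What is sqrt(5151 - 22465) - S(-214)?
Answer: -45796 + I*sqrt(17314) ≈ -45796.0 + 131.58*I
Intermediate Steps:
sqrt(5151 - 22465) - S(-214) = sqrt(5151 - 22465) - 1*(-214)**2 = sqrt(-17314) - 1*45796 = I*sqrt(17314) - 45796 = -45796 + I*sqrt(17314)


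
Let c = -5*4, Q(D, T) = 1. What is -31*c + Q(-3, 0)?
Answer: 621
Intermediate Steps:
c = -20
-31*c + Q(-3, 0) = -31*(-20) + 1 = 620 + 1 = 621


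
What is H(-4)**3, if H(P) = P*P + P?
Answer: 1728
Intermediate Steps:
H(P) = P + P**2 (H(P) = P**2 + P = P + P**2)
H(-4)**3 = (-4*(1 - 4))**3 = (-4*(-3))**3 = 12**3 = 1728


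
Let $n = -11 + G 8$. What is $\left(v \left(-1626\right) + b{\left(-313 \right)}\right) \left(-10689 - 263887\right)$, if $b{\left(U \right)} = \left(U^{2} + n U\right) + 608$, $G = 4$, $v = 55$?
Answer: $-706758624$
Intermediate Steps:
$n = 21$ ($n = -11 + 4 \cdot 8 = -11 + 32 = 21$)
$b{\left(U \right)} = 608 + U^{2} + 21 U$ ($b{\left(U \right)} = \left(U^{2} + 21 U\right) + 608 = 608 + U^{2} + 21 U$)
$\left(v \left(-1626\right) + b{\left(-313 \right)}\right) \left(-10689 - 263887\right) = \left(55 \left(-1626\right) + \left(608 + \left(-313\right)^{2} + 21 \left(-313\right)\right)\right) \left(-10689 - 263887\right) = \left(-89430 + \left(608 + 97969 - 6573\right)\right) \left(-274576\right) = \left(-89430 + 92004\right) \left(-274576\right) = 2574 \left(-274576\right) = -706758624$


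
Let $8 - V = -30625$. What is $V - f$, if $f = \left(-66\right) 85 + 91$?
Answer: $36152$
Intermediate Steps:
$f = -5519$ ($f = -5610 + 91 = -5519$)
$V = 30633$ ($V = 8 - -30625 = 8 + 30625 = 30633$)
$V - f = 30633 - -5519 = 30633 + 5519 = 36152$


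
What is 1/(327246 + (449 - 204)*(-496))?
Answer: 1/205726 ≈ 4.8608e-6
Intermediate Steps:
1/(327246 + (449 - 204)*(-496)) = 1/(327246 + 245*(-496)) = 1/(327246 - 121520) = 1/205726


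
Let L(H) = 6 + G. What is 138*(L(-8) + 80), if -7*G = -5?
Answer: 83766/7 ≈ 11967.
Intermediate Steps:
G = 5/7 (G = -⅐*(-5) = 5/7 ≈ 0.71429)
L(H) = 47/7 (L(H) = 6 + 5/7 = 47/7)
138*(L(-8) + 80) = 138*(47/7 + 80) = 138*(607/7) = 83766/7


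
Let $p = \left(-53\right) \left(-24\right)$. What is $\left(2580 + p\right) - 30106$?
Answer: $-26254$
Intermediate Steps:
$p = 1272$
$\left(2580 + p\right) - 30106 = \left(2580 + 1272\right) - 30106 = 3852 - 30106 = -26254$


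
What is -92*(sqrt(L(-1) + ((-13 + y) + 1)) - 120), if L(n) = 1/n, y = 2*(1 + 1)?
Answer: 11040 - 276*I ≈ 11040.0 - 276.0*I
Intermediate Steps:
y = 4 (y = 2*2 = 4)
-92*(sqrt(L(-1) + ((-13 + y) + 1)) - 120) = -92*(sqrt(1/(-1) + ((-13 + 4) + 1)) - 120) = -92*(sqrt(-1 + (-9 + 1)) - 120) = -92*(sqrt(-1 - 8) - 120) = -92*(sqrt(-9) - 120) = -92*(3*I - 120) = -92*(-120 + 3*I) = 11040 - 276*I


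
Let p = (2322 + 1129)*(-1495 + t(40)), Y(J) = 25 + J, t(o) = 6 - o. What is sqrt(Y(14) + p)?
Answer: 2*I*sqrt(1319135) ≈ 2297.1*I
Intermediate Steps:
p = -5276579 (p = (2322 + 1129)*(-1495 + (6 - 1*40)) = 3451*(-1495 + (6 - 40)) = 3451*(-1495 - 34) = 3451*(-1529) = -5276579)
sqrt(Y(14) + p) = sqrt((25 + 14) - 5276579) = sqrt(39 - 5276579) = sqrt(-5276540) = 2*I*sqrt(1319135)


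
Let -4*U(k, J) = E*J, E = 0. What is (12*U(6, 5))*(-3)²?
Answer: 0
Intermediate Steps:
U(k, J) = 0 (U(k, J) = -0*J = -¼*0 = 0)
(12*U(6, 5))*(-3)² = (12*0)*(-3)² = 0*9 = 0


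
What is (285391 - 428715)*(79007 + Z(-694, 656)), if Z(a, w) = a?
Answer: -11224132412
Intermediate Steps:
(285391 - 428715)*(79007 + Z(-694, 656)) = (285391 - 428715)*(79007 - 694) = -143324*78313 = -11224132412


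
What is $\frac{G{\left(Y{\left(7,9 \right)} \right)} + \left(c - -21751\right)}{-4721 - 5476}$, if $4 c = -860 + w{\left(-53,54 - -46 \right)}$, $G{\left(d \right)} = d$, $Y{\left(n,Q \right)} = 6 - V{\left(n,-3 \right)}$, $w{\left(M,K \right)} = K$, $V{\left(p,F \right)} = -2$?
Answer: $- \frac{21569}{10197} \approx -2.1152$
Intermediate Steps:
$Y{\left(n,Q \right)} = 8$ ($Y{\left(n,Q \right)} = 6 - -2 = 6 + 2 = 8$)
$c = -190$ ($c = \frac{-860 + \left(54 - -46\right)}{4} = \frac{-860 + \left(54 + 46\right)}{4} = \frac{-860 + 100}{4} = \frac{1}{4} \left(-760\right) = -190$)
$\frac{G{\left(Y{\left(7,9 \right)} \right)} + \left(c - -21751\right)}{-4721 - 5476} = \frac{8 - -21561}{-4721 - 5476} = \frac{8 + \left(-190 + 21751\right)}{-10197} = \left(8 + 21561\right) \left(- \frac{1}{10197}\right) = 21569 \left(- \frac{1}{10197}\right) = - \frac{21569}{10197}$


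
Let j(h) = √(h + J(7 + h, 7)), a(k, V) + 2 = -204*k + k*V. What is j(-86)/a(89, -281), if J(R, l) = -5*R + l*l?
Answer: -√358/43167 ≈ -0.00043832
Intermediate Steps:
a(k, V) = -2 - 204*k + V*k (a(k, V) = -2 + (-204*k + k*V) = -2 + (-204*k + V*k) = -2 - 204*k + V*k)
J(R, l) = l² - 5*R (J(R, l) = -5*R + l² = l² - 5*R)
j(h) = √(14 - 4*h) (j(h) = √(h + (7² - 5*(7 + h))) = √(h + (49 + (-35 - 5*h))) = √(h + (14 - 5*h)) = √(14 - 4*h))
j(-86)/a(89, -281) = √(14 - 4*(-86))/(-2 - 204*89 - 281*89) = √(14 + 344)/(-2 - 18156 - 25009) = √358/(-43167) = √358*(-1/43167) = -√358/43167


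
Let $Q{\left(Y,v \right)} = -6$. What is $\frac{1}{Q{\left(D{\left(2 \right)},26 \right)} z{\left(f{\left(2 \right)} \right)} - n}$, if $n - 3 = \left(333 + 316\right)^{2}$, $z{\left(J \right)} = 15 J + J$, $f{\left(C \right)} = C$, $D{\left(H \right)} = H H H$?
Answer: $- \frac{1}{421396} \approx -2.3731 \cdot 10^{-6}$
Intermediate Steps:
$D{\left(H \right)} = H^{3}$ ($D{\left(H \right)} = H^{2} H = H^{3}$)
$z{\left(J \right)} = 16 J$
$n = 421204$ ($n = 3 + \left(333 + 316\right)^{2} = 3 + 649^{2} = 3 + 421201 = 421204$)
$\frac{1}{Q{\left(D{\left(2 \right)},26 \right)} z{\left(f{\left(2 \right)} \right)} - n} = \frac{1}{- 6 \cdot 16 \cdot 2 - 421204} = \frac{1}{\left(-6\right) 32 - 421204} = \frac{1}{-192 - 421204} = \frac{1}{-421396} = - \frac{1}{421396}$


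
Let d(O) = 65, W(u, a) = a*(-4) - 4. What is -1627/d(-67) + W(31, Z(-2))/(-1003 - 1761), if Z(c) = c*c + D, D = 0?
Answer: -1123932/44915 ≈ -25.024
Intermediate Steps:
Z(c) = c² (Z(c) = c*c + 0 = c² + 0 = c²)
W(u, a) = -4 - 4*a (W(u, a) = -4*a - 4 = -4 - 4*a)
-1627/d(-67) + W(31, Z(-2))/(-1003 - 1761) = -1627/65 + (-4 - 4*(-2)²)/(-1003 - 1761) = -1627*1/65 + (-4 - 4*4)/(-2764) = -1627/65 + (-4 - 16)*(-1/2764) = -1627/65 - 20*(-1/2764) = -1627/65 + 5/691 = -1123932/44915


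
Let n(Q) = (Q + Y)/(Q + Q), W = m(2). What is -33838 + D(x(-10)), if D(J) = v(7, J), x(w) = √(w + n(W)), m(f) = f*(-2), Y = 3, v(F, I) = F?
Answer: -33831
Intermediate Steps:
m(f) = -2*f
W = -4 (W = -2*2 = -4)
n(Q) = (3 + Q)/(2*Q) (n(Q) = (Q + 3)/(Q + Q) = (3 + Q)/((2*Q)) = (3 + Q)*(1/(2*Q)) = (3 + Q)/(2*Q))
x(w) = √(⅛ + w) (x(w) = √(w + (½)*(3 - 4)/(-4)) = √(w + (½)*(-¼)*(-1)) = √(w + ⅛) = √(⅛ + w))
D(J) = 7
-33838 + D(x(-10)) = -33838 + 7 = -33831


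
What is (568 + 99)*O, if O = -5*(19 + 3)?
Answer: -73370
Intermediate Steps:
O = -110 (O = -5*22 = -110)
(568 + 99)*O = (568 + 99)*(-110) = 667*(-110) = -73370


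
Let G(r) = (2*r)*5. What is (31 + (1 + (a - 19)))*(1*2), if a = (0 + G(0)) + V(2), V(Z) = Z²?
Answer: 34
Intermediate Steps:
G(r) = 10*r
a = 4 (a = (0 + 10*0) + 2² = (0 + 0) + 4 = 0 + 4 = 4)
(31 + (1 + (a - 19)))*(1*2) = (31 + (1 + (4 - 19)))*(1*2) = (31 + (1 - 15))*2 = (31 - 14)*2 = 17*2 = 34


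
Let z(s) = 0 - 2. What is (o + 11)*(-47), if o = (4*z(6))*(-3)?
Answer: -1645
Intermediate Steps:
z(s) = -2
o = 24 (o = (4*(-2))*(-3) = -8*(-3) = 24)
(o + 11)*(-47) = (24 + 11)*(-47) = 35*(-47) = -1645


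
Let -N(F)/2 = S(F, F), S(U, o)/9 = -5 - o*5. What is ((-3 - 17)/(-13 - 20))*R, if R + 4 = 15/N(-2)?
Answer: -250/99 ≈ -2.5253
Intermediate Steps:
S(U, o) = -45 - 45*o (S(U, o) = 9*(-5 - o*5) = 9*(-5 - 5*o) = -45 - 45*o)
N(F) = 90 + 90*F (N(F) = -2*(-45 - 45*F) = 90 + 90*F)
R = -25/6 (R = -4 + 15/(90 + 90*(-2)) = -4 + 15/(90 - 180) = -4 + 15/(-90) = -4 + 15*(-1/90) = -4 - ⅙ = -25/6 ≈ -4.1667)
((-3 - 17)/(-13 - 20))*R = ((-3 - 17)/(-13 - 20))*(-25/6) = -20/(-33)*(-25/6) = -20*(-1/33)*(-25/6) = (20/33)*(-25/6) = -250/99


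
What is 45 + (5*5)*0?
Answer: 45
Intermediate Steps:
45 + (5*5)*0 = 45 + 25*0 = 45 + 0 = 45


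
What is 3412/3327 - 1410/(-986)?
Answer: 4027651/1640211 ≈ 2.4556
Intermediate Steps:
3412/3327 - 1410/(-986) = 3412*(1/3327) - 1410*(-1/986) = 3412/3327 + 705/493 = 4027651/1640211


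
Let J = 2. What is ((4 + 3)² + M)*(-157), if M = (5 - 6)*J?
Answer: -7379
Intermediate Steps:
M = -2 (M = (5 - 6)*2 = -1*2 = -2)
((4 + 3)² + M)*(-157) = ((4 + 3)² - 2)*(-157) = (7² - 2)*(-157) = (49 - 2)*(-157) = 47*(-157) = -7379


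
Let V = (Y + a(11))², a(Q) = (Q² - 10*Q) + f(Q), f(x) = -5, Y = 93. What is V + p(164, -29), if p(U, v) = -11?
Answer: 9790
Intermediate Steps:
a(Q) = -5 + Q² - 10*Q (a(Q) = (Q² - 10*Q) - 5 = -5 + Q² - 10*Q)
V = 9801 (V = (93 + (-5 + 11² - 10*11))² = (93 + (-5 + 121 - 110))² = (93 + 6)² = 99² = 9801)
V + p(164, -29) = 9801 - 11 = 9790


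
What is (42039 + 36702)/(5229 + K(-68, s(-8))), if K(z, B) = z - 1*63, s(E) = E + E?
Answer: 78741/5098 ≈ 15.445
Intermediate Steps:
s(E) = 2*E
K(z, B) = -63 + z (K(z, B) = z - 63 = -63 + z)
(42039 + 36702)/(5229 + K(-68, s(-8))) = (42039 + 36702)/(5229 + (-63 - 68)) = 78741/(5229 - 131) = 78741/5098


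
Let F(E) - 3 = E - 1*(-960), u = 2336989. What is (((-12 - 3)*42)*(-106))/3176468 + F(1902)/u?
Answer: 41291176560/1855842693713 ≈ 0.022249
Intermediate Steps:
F(E) = 963 + E (F(E) = 3 + (E - 1*(-960)) = 3 + (E + 960) = 3 + (960 + E) = 963 + E)
(((-12 - 3)*42)*(-106))/3176468 + F(1902)/u = (((-12 - 3)*42)*(-106))/3176468 + (963 + 1902)/2336989 = (-15*42*(-106))*(1/3176468) + 2865*(1/2336989) = -630*(-106)*(1/3176468) + 2865/2336989 = 66780*(1/3176468) + 2865/2336989 = 16695/794117 + 2865/2336989 = 41291176560/1855842693713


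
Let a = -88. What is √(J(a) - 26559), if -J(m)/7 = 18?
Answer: 3*I*√2965 ≈ 163.36*I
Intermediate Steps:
J(m) = -126 (J(m) = -7*18 = -126)
√(J(a) - 26559) = √(-126 - 26559) = √(-26685) = 3*I*√2965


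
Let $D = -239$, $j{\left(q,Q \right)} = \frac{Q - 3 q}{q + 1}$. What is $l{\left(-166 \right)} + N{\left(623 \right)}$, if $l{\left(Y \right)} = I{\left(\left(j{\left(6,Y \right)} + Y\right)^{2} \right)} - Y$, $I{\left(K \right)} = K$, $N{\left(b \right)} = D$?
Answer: $\frac{1808139}{49} \approx 36901.0$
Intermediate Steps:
$j{\left(q,Q \right)} = \frac{Q - 3 q}{1 + q}$
$N{\left(b \right)} = -239$
$l{\left(Y \right)} = \left(- \frac{18}{7} + \frac{8 Y}{7}\right)^{2} - Y$ ($l{\left(Y \right)} = \left(\frac{Y - 18}{1 + 6} + Y\right)^{2} - Y = \left(\frac{Y - 18}{7} + Y\right)^{2} - Y = \left(\frac{-18 + Y}{7} + Y\right)^{2} - Y = \left(\left(- \frac{18}{7} + \frac{Y}{7}\right) + Y\right)^{2} - Y = \left(- \frac{18}{7} + \frac{8 Y}{7}\right)^{2} - Y$)
$l{\left(-166 \right)} + N{\left(623 \right)} = \left(\frac{324}{49} - - \frac{55942}{49} + \frac{64 \left(-166\right)^{2}}{49}\right) - 239 = \left(\frac{324}{49} + \frac{55942}{49} + \frac{64}{49} \cdot 27556\right) - 239 = \left(\frac{324}{49} + \frac{55942}{49} + \frac{1763584}{49}\right) - 239 = \frac{1819850}{49} - 239 = \frac{1808139}{49}$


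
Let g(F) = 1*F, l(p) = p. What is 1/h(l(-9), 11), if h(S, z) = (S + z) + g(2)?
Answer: ¼ ≈ 0.25000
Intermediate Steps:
g(F) = F
h(S, z) = 2 + S + z (h(S, z) = (S + z) + 2 = 2 + S + z)
1/h(l(-9), 11) = 1/(2 - 9 + 11) = 1/4 = ¼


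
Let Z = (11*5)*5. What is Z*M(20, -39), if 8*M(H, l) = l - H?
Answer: -16225/8 ≈ -2028.1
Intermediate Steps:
M(H, l) = -H/8 + l/8 (M(H, l) = (l - H)/8 = -H/8 + l/8)
Z = 275 (Z = 55*5 = 275)
Z*M(20, -39) = 275*(-⅛*20 + (⅛)*(-39)) = 275*(-5/2 - 39/8) = 275*(-59/8) = -16225/8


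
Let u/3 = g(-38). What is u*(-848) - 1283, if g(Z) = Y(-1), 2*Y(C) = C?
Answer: -11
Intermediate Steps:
Y(C) = C/2
g(Z) = -1/2 (g(Z) = (1/2)*(-1) = -1/2)
u = -3/2 (u = 3*(-1/2) = -3/2 ≈ -1.5000)
u*(-848) - 1283 = -3/2*(-848) - 1283 = 1272 - 1283 = -11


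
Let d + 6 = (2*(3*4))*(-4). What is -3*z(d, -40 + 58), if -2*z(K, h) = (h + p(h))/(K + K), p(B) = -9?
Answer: -9/136 ≈ -0.066176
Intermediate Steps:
d = -102 (d = -6 + (2*(3*4))*(-4) = -6 + (2*12)*(-4) = -6 + 24*(-4) = -6 - 96 = -102)
z(K, h) = -(-9 + h)/(4*K) (z(K, h) = -(h - 9)/(2*(K + K)) = -(-9 + h)/(2*(2*K)) = -(-9 + h)*1/(2*K)/2 = -(-9 + h)/(4*K))
-3*z(d, -40 + 58) = -3*(9 - (-40 + 58))/(4*(-102)) = -3*(-1)*(9 - 1*18)/(4*102) = -3*(-1)*(9 - 18)/(4*102) = -3*(-1)*(-9)/(4*102) = -3*3/136 = -9/136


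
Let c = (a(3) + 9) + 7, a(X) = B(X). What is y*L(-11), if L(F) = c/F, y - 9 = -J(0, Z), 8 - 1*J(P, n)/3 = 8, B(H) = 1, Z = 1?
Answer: -153/11 ≈ -13.909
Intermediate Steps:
a(X) = 1
J(P, n) = 0 (J(P, n) = 24 - 3*8 = 24 - 24 = 0)
c = 17 (c = (1 + 9) + 7 = 10 + 7 = 17)
y = 9 (y = 9 - 1*0 = 9 + 0 = 9)
L(F) = 17/F
y*L(-11) = 9*(17/(-11)) = 9*(17*(-1/11)) = 9*(-17/11) = -153/11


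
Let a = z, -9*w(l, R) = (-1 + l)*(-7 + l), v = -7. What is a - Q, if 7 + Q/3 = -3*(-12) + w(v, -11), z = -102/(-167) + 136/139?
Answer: -3348067/69639 ≈ -48.077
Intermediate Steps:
w(l, R) = -(-1 + l)*(-7 + l)/9
z = 36890/23213 (z = -102*(-1/167) + 136*(1/139) = 102/167 + 136/139 = 36890/23213 ≈ 1.5892)
a = 36890/23213 ≈ 1.5892
Q = 149/3 (Q = -21 + 3*(-3*(-12) + (-7/9 - 1/9*(-7)**2 + (8/9)*(-7))) = -21 + 3*(36 + (-7/9 - 1/9*49 - 56/9)) = -21 + 3*(36 + (-7/9 - 49/9 - 56/9)) = -21 + 3*(36 - 112/9) = -21 + 3*(212/9) = -21 + 212/3 = 149/3 ≈ 49.667)
a - Q = 36890/23213 - 1*149/3 = 36890/23213 - 149/3 = -3348067/69639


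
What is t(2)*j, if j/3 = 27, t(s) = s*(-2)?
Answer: -324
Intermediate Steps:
t(s) = -2*s
j = 81 (j = 3*27 = 81)
t(2)*j = -2*2*81 = -4*81 = -324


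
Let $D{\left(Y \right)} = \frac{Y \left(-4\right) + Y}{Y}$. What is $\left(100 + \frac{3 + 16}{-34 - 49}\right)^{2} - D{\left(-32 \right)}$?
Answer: $\frac{68595628}{6889} \approx 9957.3$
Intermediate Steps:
$D{\left(Y \right)} = -3$ ($D{\left(Y \right)} = \frac{- 4 Y + Y}{Y} = \frac{\left(-3\right) Y}{Y} = -3$)
$\left(100 + \frac{3 + 16}{-34 - 49}\right)^{2} - D{\left(-32 \right)} = \left(100 + \frac{3 + 16}{-34 - 49}\right)^{2} - -3 = \left(100 + \frac{19}{-83}\right)^{2} + 3 = \left(100 + 19 \left(- \frac{1}{83}\right)\right)^{2} + 3 = \left(100 - \frac{19}{83}\right)^{2} + 3 = \left(\frac{8281}{83}\right)^{2} + 3 = \frac{68574961}{6889} + 3 = \frac{68595628}{6889}$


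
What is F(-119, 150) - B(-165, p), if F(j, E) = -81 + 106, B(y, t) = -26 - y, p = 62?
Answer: -114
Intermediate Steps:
F(j, E) = 25
F(-119, 150) - B(-165, p) = 25 - (-26 - 1*(-165)) = 25 - (-26 + 165) = 25 - 1*139 = 25 - 139 = -114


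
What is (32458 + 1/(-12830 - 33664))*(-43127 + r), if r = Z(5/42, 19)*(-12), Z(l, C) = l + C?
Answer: -152668329222415/108486 ≈ -1.4073e+9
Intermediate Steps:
Z(l, C) = C + l
r = -1606/7 (r = (19 + 5/42)*(-12) = (803/42)*(-12) = -1606/7 ≈ -229.43)
(32458 + 1/(-12830 - 33664))*(-43127 + r) = (32458 + 1/(-12830 - 33664))*(-43127 - 1606/7) = (32458 + 1/(-46494))*(-303495/7) = (32458 - 1/46494)*(-303495/7) = (1509102251/46494)*(-303495/7) = -152668329222415/108486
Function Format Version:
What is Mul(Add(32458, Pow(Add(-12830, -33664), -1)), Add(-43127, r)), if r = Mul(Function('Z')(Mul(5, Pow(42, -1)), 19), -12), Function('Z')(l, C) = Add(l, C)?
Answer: Rational(-152668329222415, 108486) ≈ -1.4073e+9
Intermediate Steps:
Function('Z')(l, C) = Add(C, l)
r = Rational(-1606, 7) (r = Mul(Add(19, Mul(5, Pow(42, -1))), -12) = Mul(Add(19, Mul(5, Rational(1, 42))), -12) = Mul(Add(19, Rational(5, 42)), -12) = Mul(Rational(803, 42), -12) = Rational(-1606, 7) ≈ -229.43)
Mul(Add(32458, Pow(Add(-12830, -33664), -1)), Add(-43127, r)) = Mul(Add(32458, Pow(Add(-12830, -33664), -1)), Add(-43127, Rational(-1606, 7))) = Mul(Add(32458, Pow(-46494, -1)), Rational(-303495, 7)) = Mul(Add(32458, Rational(-1, 46494)), Rational(-303495, 7)) = Mul(Rational(1509102251, 46494), Rational(-303495, 7)) = Rational(-152668329222415, 108486)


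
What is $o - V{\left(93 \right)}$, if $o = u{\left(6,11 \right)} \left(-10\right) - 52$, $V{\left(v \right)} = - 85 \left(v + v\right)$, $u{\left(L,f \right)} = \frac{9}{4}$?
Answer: $\frac{31471}{2} \approx 15736.0$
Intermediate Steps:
$u{\left(L,f \right)} = \frac{9}{4}$ ($u{\left(L,f \right)} = 9 \cdot \frac{1}{4} = \frac{9}{4}$)
$V{\left(v \right)} = - 170 v$ ($V{\left(v \right)} = - 85 \cdot 2 v = - 170 v$)
$o = - \frac{149}{2}$ ($o = \frac{9}{4} \left(-10\right) - 52 = - \frac{45}{2} - 52 = - \frac{149}{2} \approx -74.5$)
$o - V{\left(93 \right)} = - \frac{149}{2} - \left(-170\right) 93 = - \frac{149}{2} - -15810 = - \frac{149}{2} + 15810 = \frac{31471}{2}$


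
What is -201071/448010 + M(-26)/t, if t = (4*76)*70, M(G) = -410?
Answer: -223123749/476682640 ≈ -0.46808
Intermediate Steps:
t = 21280 (t = 304*70 = 21280)
-201071/448010 + M(-26)/t = -201071/448010 - 410/21280 = -201071*1/448010 - 410*1/21280 = -201071/448010 - 41/2128 = -223123749/476682640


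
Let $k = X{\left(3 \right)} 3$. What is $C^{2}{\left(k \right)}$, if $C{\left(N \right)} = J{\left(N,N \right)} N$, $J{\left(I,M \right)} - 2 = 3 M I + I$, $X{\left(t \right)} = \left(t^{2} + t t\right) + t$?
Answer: $568871943696$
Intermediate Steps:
$X{\left(t \right)} = t + 2 t^{2}$ ($X{\left(t \right)} = \left(t^{2} + t^{2}\right) + t = 2 t^{2} + t = t + 2 t^{2}$)
$J{\left(I,M \right)} = 2 + I + 3 I M$ ($J{\left(I,M \right)} = 2 + \left(3 M I + I\right) = 2 + \left(3 I M + I\right) = 2 + \left(I + 3 I M\right) = 2 + I + 3 I M$)
$k = 63$ ($k = 3 \left(1 + 2 \cdot 3\right) 3 = 3 \left(1 + 6\right) 3 = 3 \cdot 7 \cdot 3 = 21 \cdot 3 = 63$)
$C{\left(N \right)} = N \left(2 + N + 3 N^{2}\right)$ ($C{\left(N \right)} = \left(2 + N + 3 N N\right) N = \left(2 + N + 3 N^{2}\right) N = N \left(2 + N + 3 N^{2}\right)$)
$C^{2}{\left(k \right)} = \left(63 \left(2 + 63 + 3 \cdot 63^{2}\right)\right)^{2} = \left(63 \left(2 + 63 + 3 \cdot 3969\right)\right)^{2} = \left(63 \left(2 + 63 + 11907\right)\right)^{2} = \left(63 \cdot 11972\right)^{2} = 754236^{2} = 568871943696$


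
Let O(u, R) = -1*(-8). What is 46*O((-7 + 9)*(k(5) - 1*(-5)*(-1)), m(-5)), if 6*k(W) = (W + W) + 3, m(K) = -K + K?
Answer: 368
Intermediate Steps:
m(K) = 0
k(W) = ½ + W/3 (k(W) = ((W + W) + 3)/6 = (2*W + 3)/6 = (3 + 2*W)/6 = ½ + W/3)
O(u, R) = 8
46*O((-7 + 9)*(k(5) - 1*(-5)*(-1)), m(-5)) = 46*8 = 368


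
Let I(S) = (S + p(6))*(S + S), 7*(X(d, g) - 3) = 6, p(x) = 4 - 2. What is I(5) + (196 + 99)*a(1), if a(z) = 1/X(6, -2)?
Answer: 3955/27 ≈ 146.48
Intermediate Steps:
p(x) = 2
X(d, g) = 27/7 (X(d, g) = 3 + (⅐)*6 = 3 + 6/7 = 27/7)
a(z) = 7/27 (a(z) = 1/(27/7) = 7/27)
I(S) = 2*S*(2 + S) (I(S) = (S + 2)*(S + S) = (2 + S)*(2*S) = 2*S*(2 + S))
I(5) + (196 + 99)*a(1) = 2*5*(2 + 5) + (196 + 99)*(7/27) = 2*5*7 + 295*(7/27) = 70 + 2065/27 = 3955/27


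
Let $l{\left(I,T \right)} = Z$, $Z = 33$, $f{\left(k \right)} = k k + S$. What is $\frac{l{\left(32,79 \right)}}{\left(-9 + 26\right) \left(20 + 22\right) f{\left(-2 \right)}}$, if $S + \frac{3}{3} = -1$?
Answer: $\frac{11}{476} \approx 0.023109$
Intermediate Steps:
$S = -2$ ($S = -1 - 1 = -2$)
$f{\left(k \right)} = -2 + k^{2}$ ($f{\left(k \right)} = k k - 2 = k^{2} - 2 = -2 + k^{2}$)
$l{\left(I,T \right)} = 33$
$\frac{l{\left(32,79 \right)}}{\left(-9 + 26\right) \left(20 + 22\right) f{\left(-2 \right)}} = \frac{33}{\left(-9 + 26\right) \left(20 + 22\right) \left(-2 + \left(-2\right)^{2}\right)} = \frac{33}{17 \cdot 42 \left(-2 + 4\right)} = \frac{33}{714 \cdot 2} = \frac{33}{1428} = 33 \cdot \frac{1}{1428} = \frac{11}{476}$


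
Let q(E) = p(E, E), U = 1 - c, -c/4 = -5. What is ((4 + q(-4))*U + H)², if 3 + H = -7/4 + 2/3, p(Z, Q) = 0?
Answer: 923521/144 ≈ 6413.3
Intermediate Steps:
c = 20 (c = -4*(-5) = 20)
U = -19 (U = 1 - 1*20 = 1 - 20 = -19)
H = -49/12 (H = -3 + (-7/4 + 2/3) = -3 + (-7*¼ + 2*(⅓)) = -3 + (-7/4 + ⅔) = -3 - 13/12 = -49/12 ≈ -4.0833)
q(E) = 0
((4 + q(-4))*U + H)² = ((4 + 0)*(-19) - 49/12)² = (4*(-19) - 49/12)² = (-76 - 49/12)² = (-961/12)² = 923521/144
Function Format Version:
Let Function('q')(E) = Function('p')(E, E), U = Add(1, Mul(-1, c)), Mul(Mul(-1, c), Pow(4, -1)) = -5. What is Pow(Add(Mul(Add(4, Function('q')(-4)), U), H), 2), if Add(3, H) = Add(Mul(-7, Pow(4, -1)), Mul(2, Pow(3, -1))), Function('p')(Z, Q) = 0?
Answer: Rational(923521, 144) ≈ 6413.3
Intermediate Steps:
c = 20 (c = Mul(-4, -5) = 20)
U = -19 (U = Add(1, Mul(-1, 20)) = Add(1, -20) = -19)
H = Rational(-49, 12) (H = Add(-3, Add(Mul(-7, Pow(4, -1)), Mul(2, Pow(3, -1)))) = Add(-3, Add(Mul(-7, Rational(1, 4)), Mul(2, Rational(1, 3)))) = Add(-3, Add(Rational(-7, 4), Rational(2, 3))) = Add(-3, Rational(-13, 12)) = Rational(-49, 12) ≈ -4.0833)
Function('q')(E) = 0
Pow(Add(Mul(Add(4, Function('q')(-4)), U), H), 2) = Pow(Add(Mul(Add(4, 0), -19), Rational(-49, 12)), 2) = Pow(Add(Mul(4, -19), Rational(-49, 12)), 2) = Pow(Add(-76, Rational(-49, 12)), 2) = Pow(Rational(-961, 12), 2) = Rational(923521, 144)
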